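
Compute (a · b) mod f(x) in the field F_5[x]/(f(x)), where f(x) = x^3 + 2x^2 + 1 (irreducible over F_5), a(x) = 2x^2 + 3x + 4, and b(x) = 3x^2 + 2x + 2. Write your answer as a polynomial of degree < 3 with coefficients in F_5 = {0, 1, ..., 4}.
a · b ≡ 3x + 2 (mod f(x))

Multiply in F_5[x]: a(x)·b(x) = (2x^2 + 3x + 4)·(3x^2 + 2x + 2) = x^4 + 3x^3 + 2x^2 + 4x + 3. This has degree ≥ 3, so divide by f(x) over F_5: x^4 + 3x^3 + 2x^2 + 4x + 3 = (x + 1)·(x^3 + 2x^2 + 1) + (3x + 2). Hence a·b ≡ 3x + 2 (mod f). (F_5[x]/(f) is a field with 5^3 = 125 elements since f is irreducible of degree 3.)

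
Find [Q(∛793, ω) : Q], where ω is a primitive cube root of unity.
[Q(∛793, ω) : Q] = 6

[Q(∛793):Q] = 3 (min poly x^3 - 793, irreducible since 793 is not a perfect cube). [Q(ω):Q] = 2 (min poly x^2 + x + 1). Since Q(∛793) ⊂ R and ω ∉ R, we have ω ∉ Q(∛793), so x^2 + x + 1 remains irreducible over Q(∛793) and [Q(∛793, ω) : Q(∛793)] = 2. By the tower law, [Q(∛793, ω) : Q] = 3 · 2 = 6. (In fact Q(∛793, ω) is the splitting field of x^3 - 793 over Q.)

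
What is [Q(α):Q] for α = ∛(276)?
[Q(α):Q] = 3

The minimal polynomial of α is x^3 - 276, irreducible over Q since 276 is not a perfect cube (so x^3 - 276 has no rational root). Hence [Q(α):Q] = deg(m_α) = 3.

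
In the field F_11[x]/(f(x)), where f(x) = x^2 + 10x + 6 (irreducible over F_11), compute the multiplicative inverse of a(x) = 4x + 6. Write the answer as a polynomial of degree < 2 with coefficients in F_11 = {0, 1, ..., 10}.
a(x)^(-1) ≡ 9x + 5 (mod f(x))

Since f is irreducible over F_11, F_11[x]/(f) is a field and a(x) ≠ 0 has an inverse. Apply the extended Euclidean algorithm to f(x) and a(x) in F_11[x]: f(x) = (3x + 9)·a(x) + (7). The last nonzero remainder is the constant 7 = gcd(f, a) in F_11. Back-substituting through the division chain expresses 7 = s(x)·a(x) + t(x)·f(x) with s(x) ≡ 8x + 2 (mod f), so (8x + 2)·a(x) ≡ 7 (mod f). Multiplying by 7^(-1) ≡ 8 in F_11 gives a(x)^(-1) ≡ 8·(8x + 2) ≡ 9x + 5 (mod f). Check: (4x + 6)·(9x + 5) = 3x^2 + 8x + 8 ≡ 1 (mod x^2 + 10x + 6).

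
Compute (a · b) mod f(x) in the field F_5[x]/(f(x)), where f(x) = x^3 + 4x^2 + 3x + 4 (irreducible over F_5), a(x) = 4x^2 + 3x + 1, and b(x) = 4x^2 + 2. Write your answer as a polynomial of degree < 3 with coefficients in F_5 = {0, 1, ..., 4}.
a · b ≡ 2x^2 + 3x (mod f(x))

Multiply in F_5[x]: a(x)·b(x) = (4x^2 + 3x + 1)·(4x^2 + 2) = x^4 + 2x^3 + 2x^2 + x + 2. This has degree ≥ 3, so divide by f(x) over F_5: x^4 + 2x^3 + 2x^2 + x + 2 = (x + 3)·(x^3 + 4x^2 + 3x + 4) + (2x^2 + 3x). Hence a·b ≡ 2x^2 + 3x (mod f). (F_5[x]/(f) is a field with 5^3 = 125 elements since f is irreducible of degree 3.)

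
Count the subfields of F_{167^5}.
F_{167^5} has 2 subfields

The subfields of F_{p^n} are exactly the fields F_{p^d} for d | n (each is the fixed field of the unique index-d subgroup of Gal(F_{p^n}/F_p) ≅ Z/nZ). The divisors of n = 5 are {1, 5}, giving 2 subfields: F_{167^1}, F_{167^5}.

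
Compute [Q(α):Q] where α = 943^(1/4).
[Q(α):Q] = 4

α is a root of x^4 - 943. By Eisenstein's criterion at the prime p = 23 (which divides the constant term 943 but p^2 = 529 does not, since 943 is squarefree), x^4 - 943 is irreducible over Q. Hence [Q(α):Q] = 4.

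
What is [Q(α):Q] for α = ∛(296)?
[Q(α):Q] = 3

The minimal polynomial of α is x^3 - 296, irreducible over Q since 296 is not a perfect cube (so x^3 - 296 has no rational root). Hence [Q(α):Q] = deg(m_α) = 3.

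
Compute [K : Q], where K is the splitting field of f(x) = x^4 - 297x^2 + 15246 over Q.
[K : Q] = 4

Solving the quadratic in x^2: x^2 = (297 ± √(297^2 - 4·15246))/2 = (297 ± √27225)/2 = (297 ± 165)/2, giving x^2 = 231 or x^2 = 66. So f(x) = (x^2 - 231)(x^2 - 66) and the roots of f are ±√231, ±√66. Hence the splitting field is K = Q(√231, √66). Since 231 and 66 are distinct squarefree integers > 1, their product 15246 is not a perfect square, so √66 ∉ Q(√231). By the tower law [K:Q] = [Q(√231,√66):Q(√231)] · [Q(√231):Q] = 2 · 2 = 4.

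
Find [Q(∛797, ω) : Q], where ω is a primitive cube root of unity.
[Q(∛797, ω) : Q] = 6

[Q(∛797):Q] = 3 (min poly x^3 - 797, irreducible since 797 is not a perfect cube). [Q(ω):Q] = 2 (min poly x^2 + x + 1). Since Q(∛797) ⊂ R and ω ∉ R, we have ω ∉ Q(∛797), so x^2 + x + 1 remains irreducible over Q(∛797) and [Q(∛797, ω) : Q(∛797)] = 2. By the tower law, [Q(∛797, ω) : Q] = 3 · 2 = 6. (In fact Q(∛797, ω) is the splitting field of x^3 - 797 over Q.)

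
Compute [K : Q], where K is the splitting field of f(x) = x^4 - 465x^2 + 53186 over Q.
[K : Q] = 4

Solving the quadratic in x^2: x^2 = (465 ± √(465^2 - 4·53186))/2 = (465 ± √3481)/2 = (465 ± 59)/2, giving x^2 = 262 or x^2 = 203. So f(x) = (x^2 - 262)(x^2 - 203) and the roots of f are ±√262, ±√203. Hence the splitting field is K = Q(√262, √203). Since 262 and 203 are distinct squarefree integers > 1, their product 53186 is not a perfect square, so √203 ∉ Q(√262). By the tower law [K:Q] = [Q(√262,√203):Q(√262)] · [Q(√262):Q] = 2 · 2 = 4.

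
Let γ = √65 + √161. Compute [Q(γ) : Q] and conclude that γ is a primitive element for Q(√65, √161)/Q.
[Q(γ) : Q] = 4 (equivalently, Q(γ) = Q(√65, √161))

Obviously Q(γ) ⊆ Q(√65, √161), and [Q(√65, √161):Q] = 4 (since 65, 161 are distinct squarefree integers > 1 with 10465 not a perfect square). To show equality we compute the minimal polynomial of γ. From γ = √65 + √161: γ^2 = 65 + 2√(10465) + 161 = 226 + 2√(10465), so γ^2 - 226 = 2√(10465); squaring, (γ^2 - 226)^2 = 4·10465, i.e. γ^4 - 452γ^2 + 51076 - 41860 = 0, i.e. γ^4 - 452γ^2 + 9216 = 0. So γ is a root of x^4 - 452x^2 + 9216. This polynomial is irreducible over Q: it has no rational root (each ±√65 ± √161 is irrational), and any factorization into two quadratics over Q would force √(10465) ∈ Q (pairing opposite roots) or √65, √161 ∈ Q (other pairings), all impossible. Hence [Q(γ):Q] = 4 = [Q(√65, √161):Q], so Q(γ) = Q(√65, √161).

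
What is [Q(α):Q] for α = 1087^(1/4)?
[Q(α):Q] = 4

α is a root of x^4 - 1087. By Eisenstein's criterion at the prime p = 1087 (which divides the constant term 1087 but p^2 = 1181569 does not, since 1087 is squarefree), x^4 - 1087 is irreducible over Q. Hence [Q(α):Q] = 4.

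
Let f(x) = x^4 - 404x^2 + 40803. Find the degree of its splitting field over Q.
[K : Q] = 4

Solving the quadratic in x^2: x^2 = (404 ± √(404^2 - 4·40803))/2 = (404 ± √4)/2 = (404 ± 2)/2, giving x^2 = 203 or x^2 = 201. So f(x) = (x^2 - 203)(x^2 - 201) and the roots of f are ±√203, ±√201. Hence the splitting field is K = Q(√203, √201). Since 203 and 201 are distinct squarefree integers > 1, their product 40803 is not a perfect square, so √201 ∉ Q(√203). By the tower law [K:Q] = [Q(√203,√201):Q(√203)] · [Q(√203):Q] = 2 · 2 = 4.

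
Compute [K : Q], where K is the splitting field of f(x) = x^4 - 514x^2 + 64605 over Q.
[K : Q] = 4

Solving the quadratic in x^2: x^2 = (514 ± √(514^2 - 4·64605))/2 = (514 ± √5776)/2 = (514 ± 76)/2, giving x^2 = 219 or x^2 = 295. So f(x) = (x^2 - 219)(x^2 - 295) and the roots of f are ±√219, ±√295. Hence the splitting field is K = Q(√219, √295). Since 219 and 295 are distinct squarefree integers > 1, their product 64605 is not a perfect square, so √295 ∉ Q(√219). By the tower law [K:Q] = [Q(√219,√295):Q(√219)] · [Q(√219):Q] = 2 · 2 = 4.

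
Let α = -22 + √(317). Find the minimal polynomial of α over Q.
m_α(x) = x^2 + 44x + 167

From α + 22 = √(317), squaring gives (α + 22)^2 = 317, i.e. α^2 + 44α + 484 = 317, so α^2 + 44α + 167 = 0. The discriminant of x^2 + 44x + 167 is (44)^2 - 4·(167) = 1936 - 668 = 1268, and 4·(317) is not a perfect square in Q since 317 is squarefree and ≠ 1. Hence x^2 + 44x + 167 is irreducible over Q and is the minimal polynomial of α.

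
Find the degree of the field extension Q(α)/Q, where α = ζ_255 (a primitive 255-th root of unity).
[Q(α):Q] = 128

The minimal polynomial of ζ_255 over Q is the 255-th cyclotomic polynomial Φ_255(x), which is irreducible over Q and has degree φ(255) = 128. Hence [Q(α):Q] = φ(255) = 128.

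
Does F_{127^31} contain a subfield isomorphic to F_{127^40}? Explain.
No: F_{127^40} is not a subfield of F_{127^31}

F_{p^m} embeds in F_{p^n} iff m | n. Here 40 ∤ 31 (since 31 = 0·40 + 31 with remainder 31 ≠ 0), so F_{127^40} is not a subfield of F_{127^31}. Equivalently: if it were, the tower law would give 40 = [F_{127^40}:F_127] dividing [F_{127^31}:F_127] = 31, contradiction.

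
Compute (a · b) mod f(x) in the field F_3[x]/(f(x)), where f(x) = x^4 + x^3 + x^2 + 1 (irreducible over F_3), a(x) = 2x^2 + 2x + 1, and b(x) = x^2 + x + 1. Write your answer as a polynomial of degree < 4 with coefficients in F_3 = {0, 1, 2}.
a · b ≡ 2x^3 + 2 (mod f(x))

Multiply in F_3[x]: a(x)·b(x) = (2x^2 + 2x + 1)·(x^2 + x + 1) = 2x^4 + x^3 + 2x^2 + 1. This has degree ≥ 4, so divide by f(x) over F_3: 2x^4 + x^3 + 2x^2 + 1 = (2)·(x^4 + x^3 + x^2 + 1) + (2x^3 + 2). Hence a·b ≡ 2x^3 + 2 (mod f). (F_3[x]/(f) is a field with 3^4 = 81 elements since f is irreducible of degree 4.)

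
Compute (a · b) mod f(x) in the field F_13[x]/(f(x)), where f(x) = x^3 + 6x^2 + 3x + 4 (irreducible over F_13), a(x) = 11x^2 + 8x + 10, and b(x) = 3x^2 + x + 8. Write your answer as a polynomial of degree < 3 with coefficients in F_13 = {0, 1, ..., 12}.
a · b ≡ 4x^2 + 2x + 4 (mod f(x))

Multiply in F_13[x]: a(x)·b(x) = (11x^2 + 8x + 10)·(3x^2 + x + 8) = 7x^4 + 9x^3 + 9x^2 + 9x + 2. This has degree ≥ 3, so divide by f(x) over F_13: 7x^4 + 9x^3 + 9x^2 + 9x + 2 = (7x + 6)·(x^3 + 6x^2 + 3x + 4) + (4x^2 + 2x + 4). Hence a·b ≡ 4x^2 + 2x + 4 (mod f). (F_13[x]/(f) is a field with 13^3 = 2197 elements since f is irreducible of degree 3.)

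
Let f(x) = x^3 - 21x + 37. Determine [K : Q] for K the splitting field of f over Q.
[K : Q] = 3

By the rational root test, any rational root of the monic integer polynomial f(x) = x^3 - 21x + 37 must be an integer dividing the constant term 37, i.e. one of ±{1, 37}. Evaluating: f(1) = 17, f(-1) = 57, f(37) = 49913, f(-37) = -49839; none is 0, so f has no rational root and is therefore irreducible over Q (a cubic with no linear factor over a field is irreducible). For an irreducible cubic, the Galois group is A_3 or S_3 according as the discriminant disc(f) = -4a^3 - 27b^2 = -4·(-21)^3 - 27·(37)^2 = 81 is or is not a square in Q. Here disc(f) = 81 = 9^2 is a perfect square in Q, so the Galois group of f over Q is contained in A_3, hence equals A_3 (cyclic of order 3). The splitting field has degree |A_3| = 3 over Q, so [K : Q] = 3.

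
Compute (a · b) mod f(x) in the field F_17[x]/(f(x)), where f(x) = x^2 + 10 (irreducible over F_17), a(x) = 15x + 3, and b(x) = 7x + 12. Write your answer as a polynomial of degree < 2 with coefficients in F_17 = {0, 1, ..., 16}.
a · b ≡ 14x + 6 (mod f(x))

Multiply in F_17[x]: a(x)·b(x) = (15x + 3)·(7x + 12) = 3x^2 + 14x + 2. This has degree ≥ 2, so divide by f(x) over F_17: 3x^2 + 14x + 2 = (3)·(x^2 + 10) + (14x + 6). Hence a·b ≡ 14x + 6 (mod f). (F_17[x]/(f) is a field with 17^2 = 289 elements since f is irreducible of degree 2.)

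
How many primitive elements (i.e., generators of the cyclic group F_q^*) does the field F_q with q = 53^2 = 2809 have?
There are φ(2808) = 864 primitive elements

F_q^* is cyclic of order q - 1 = 2808. A cyclic group of order m has exactly φ(m) generators. Here m = 2808 = 2^3 · 3^3 · 13, so the number of primitive elements is φ(2808) = 864.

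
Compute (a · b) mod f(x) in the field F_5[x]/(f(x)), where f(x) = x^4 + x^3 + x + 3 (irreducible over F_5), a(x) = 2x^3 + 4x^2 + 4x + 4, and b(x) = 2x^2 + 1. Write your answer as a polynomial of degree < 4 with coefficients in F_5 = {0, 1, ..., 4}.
a · b ≡ x^3 + 3x^2 + 3x + 2 (mod f(x))

Multiply in F_5[x]: a(x)·b(x) = (2x^3 + 4x^2 + 4x + 4)·(2x^2 + 1) = 4x^5 + 3x^4 + 2x^2 + 4x + 4. This has degree ≥ 4, so divide by f(x) over F_5: 4x^5 + 3x^4 + 2x^2 + 4x + 4 = (4x + 4)·(x^4 + x^3 + x + 3) + (x^3 + 3x^2 + 3x + 2). Hence a·b ≡ x^3 + 3x^2 + 3x + 2 (mod f). (F_5[x]/(f) is a field with 5^4 = 625 elements since f is irreducible of degree 4.)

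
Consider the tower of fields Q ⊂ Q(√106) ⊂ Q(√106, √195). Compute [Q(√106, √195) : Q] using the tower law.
[Q(√106, √195) : Q] = 4

[Q(√106):Q] = 2 (min poly x^2 - 106, irreducible since 106 is squarefree > 1). For the top step, suppose √195 ∈ Q(√106), say √195 = c + d√106 with c, d ∈ Q. Squaring: 195 = c^2 + 106d^2 + 2cd√106. Since √106 ∉ Q this forces 2cd = 0. If d = 0 then √195 = c ∈ Q, contradicting 195 squarefree > 1. If c = 0 then 195 = 106d^2, so 106·195 = (106d)^2 is a perfect square in Q — but 106·195 = 20670 is not a perfect square (since 106 and 195 are distinct squarefree integers). Contradiction. Hence √195 ∉ Q(√106), so x^2 - 195 stays irreducible over Q(√106) and [Q(√106, √195) : Q(√106)] = 2. By the tower law, [Q(√106, √195) : Q] = 2 · 2 = 4.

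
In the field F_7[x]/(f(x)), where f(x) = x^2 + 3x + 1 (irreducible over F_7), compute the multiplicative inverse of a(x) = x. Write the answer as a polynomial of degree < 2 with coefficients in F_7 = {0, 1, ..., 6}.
a(x)^(-1) ≡ 6x + 4 (mod f(x))

Since f is irreducible over F_7, F_7[x]/(f) is a field and a(x) ≠ 0 has an inverse. Apply the extended Euclidean algorithm to f(x) and a(x) in F_7[x]: f(x) = (x + 3)·a(x) + (1). The last nonzero remainder is the constant 1 = gcd(f, a) in F_7. Back-substituting through the division chain expresses 1 = s(x)·a(x) + t(x)·f(x) with s(x) ≡ 6x + 4 (mod f), so a(x)^(-1) ≡ s(x) = 6x + 4 (mod f). Check: (x)·(6x + 4) = 6x^2 + 4x ≡ 1 (mod x^2 + 3x + 1).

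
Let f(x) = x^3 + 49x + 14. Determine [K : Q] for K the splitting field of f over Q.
[K : Q] = 6

By the rational root test, any rational root of the monic integer polynomial f(x) = x^3 + 49x + 14 must be an integer dividing the constant term 14, i.e. one of ±{1, 2, 7, 14}. Evaluating: f(1) = 64, f(-1) = -36, f(2) = 120, f(-2) = -92, f(7) = 700, f(-7) = -672, f(14) = 3444, f(-14) = -3416; none is 0, so f has no rational root and is therefore irreducible over Q (a cubic with no linear factor over a field is irreducible). For an irreducible cubic, the Galois group is A_3 or S_3 according as the discriminant disc(f) = -4a^3 - 27b^2 = -4·(49)^3 - 27·(14)^2 = -475888 is or is not a square in Q. Here disc(f) = -475888 is not a perfect square in Q, so the Galois group of f over Q is not contained in A_3 and must be all of S_3. The splitting field has degree |S_3| = 6 over Q, so [K : Q] = 6.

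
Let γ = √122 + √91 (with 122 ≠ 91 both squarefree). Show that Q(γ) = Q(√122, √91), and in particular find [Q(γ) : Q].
[Q(γ) : Q] = 4 (equivalently, Q(γ) = Q(√122, √91))

Obviously Q(γ) ⊆ Q(√122, √91), and [Q(√122, √91):Q] = 4 (since 122, 91 are distinct squarefree integers > 1 with 11102 not a perfect square). To show equality we compute the minimal polynomial of γ. From γ = √122 + √91: γ^2 = 122 + 2√(11102) + 91 = 213 + 2√(11102), so γ^2 - 213 = 2√(11102); squaring, (γ^2 - 213)^2 = 4·11102, i.e. γ^4 - 426γ^2 + 45369 - 44408 = 0, i.e. γ^4 - 426γ^2 + 961 = 0. So γ is a root of x^4 - 426x^2 + 961. This polynomial is irreducible over Q: it has no rational root (each ±√122 ± √91 is irrational), and any factorization into two quadratics over Q would force √(11102) ∈ Q (pairing opposite roots) or √122, √91 ∈ Q (other pairings), all impossible. Hence [Q(γ):Q] = 4 = [Q(√122, √91):Q], so Q(γ) = Q(√122, √91).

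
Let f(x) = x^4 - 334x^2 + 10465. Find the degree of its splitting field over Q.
[K : Q] = 4

Solving the quadratic in x^2: x^2 = (334 ± √(334^2 - 4·10465))/2 = (334 ± √69696)/2 = (334 ± 264)/2, giving x^2 = 35 or x^2 = 299. So f(x) = (x^2 - 35)(x^2 - 299) and the roots of f are ±√35, ±√299. Hence the splitting field is K = Q(√35, √299). Since 35 and 299 are distinct squarefree integers > 1, their product 10465 is not a perfect square, so √299 ∉ Q(√35). By the tower law [K:Q] = [Q(√35,√299):Q(√35)] · [Q(√35):Q] = 2 · 2 = 4.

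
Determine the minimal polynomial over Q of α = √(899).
m_α(x) = x^2 - 899

α satisfies α^2 - 899 = 0, so x^2 - 899 annihilates α. Since d = 899 is squarefree and ≠ 1, it is not a perfect square in Q, so x^2 - 899 has no rational root and is therefore irreducible over Q (a degree-2 polynomial over a field is irreducible iff it has no root). Hence m_α(x) = x^2 - 899.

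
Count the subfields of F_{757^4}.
F_{757^4} has 3 subfields

The subfields of F_{p^n} are exactly the fields F_{p^d} for d | n (each is the fixed field of the unique index-d subgroup of Gal(F_{p^n}/F_p) ≅ Z/nZ). The divisors of n = 4 are {1, 2, 4}, giving 3 subfields: F_{757^1}, F_{757^2}, F_{757^4}.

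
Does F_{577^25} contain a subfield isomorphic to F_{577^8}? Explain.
No: F_{577^8} is not a subfield of F_{577^25}

F_{p^m} embeds in F_{p^n} iff m | n. Here 8 ∤ 25 (since 25 = 3·8 + 1 with remainder 1 ≠ 0), so F_{577^8} is not a subfield of F_{577^25}. Equivalently: if it were, the tower law would give 8 = [F_{577^8}:F_577] dividing [F_{577^25}:F_577] = 25, contradiction.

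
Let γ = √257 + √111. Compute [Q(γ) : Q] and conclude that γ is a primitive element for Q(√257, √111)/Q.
[Q(γ) : Q] = 4 (equivalently, Q(γ) = Q(√257, √111))

Obviously Q(γ) ⊆ Q(√257, √111), and [Q(√257, √111):Q] = 4 (since 257, 111 are distinct squarefree integers > 1 with 28527 not a perfect square). To show equality we compute the minimal polynomial of γ. From γ = √257 + √111: γ^2 = 257 + 2√(28527) + 111 = 368 + 2√(28527), so γ^2 - 368 = 2√(28527); squaring, (γ^2 - 368)^2 = 4·28527, i.e. γ^4 - 736γ^2 + 135424 - 114108 = 0, i.e. γ^4 - 736γ^2 + 21316 = 0. So γ is a root of x^4 - 736x^2 + 21316. This polynomial is irreducible over Q: it has no rational root (each ±√257 ± √111 is irrational), and any factorization into two quadratics over Q would force √(28527) ∈ Q (pairing opposite roots) or √257, √111 ∈ Q (other pairings), all impossible. Hence [Q(γ):Q] = 4 = [Q(√257, √111):Q], so Q(γ) = Q(√257, √111).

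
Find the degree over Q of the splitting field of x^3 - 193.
[K : Q] = 6

The roots of x^3 - 193 are ∛193, ω∛193, ω^2∛193 where ω = e^(2πi/3) is a primitive cube root of unity, so K = Q(∛193, ω). Now [Q(∛193):Q] = 3 (since 193 is not a perfect cube, x^3 - 193 is irreducible) and [Q(ω):Q] = 2. Both 2 and 3 divide [K:Q], and [K:Q] ≤ 3·2 = 6, so [K:Q] = 6. (Equivalently: Q(∛193) ⊂ R but ω ∉ R, so [K : Q(∛193)] = 2.)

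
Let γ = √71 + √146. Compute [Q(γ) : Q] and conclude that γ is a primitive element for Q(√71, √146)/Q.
[Q(γ) : Q] = 4 (equivalently, Q(γ) = Q(√71, √146))

Obviously Q(γ) ⊆ Q(√71, √146), and [Q(√71, √146):Q] = 4 (since 71, 146 are distinct squarefree integers > 1 with 10366 not a perfect square). To show equality we compute the minimal polynomial of γ. From γ = √71 + √146: γ^2 = 71 + 2√(10366) + 146 = 217 + 2√(10366), so γ^2 - 217 = 2√(10366); squaring, (γ^2 - 217)^2 = 4·10366, i.e. γ^4 - 434γ^2 + 47089 - 41464 = 0, i.e. γ^4 - 434γ^2 + 5625 = 0. So γ is a root of x^4 - 434x^2 + 5625. This polynomial is irreducible over Q: it has no rational root (each ±√71 ± √146 is irrational), and any factorization into two quadratics over Q would force √(10366) ∈ Q (pairing opposite roots) or √71, √146 ∈ Q (other pairings), all impossible. Hence [Q(γ):Q] = 4 = [Q(√71, √146):Q], so Q(γ) = Q(√71, √146).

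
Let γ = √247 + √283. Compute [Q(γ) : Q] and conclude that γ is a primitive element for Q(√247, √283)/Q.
[Q(γ) : Q] = 4 (equivalently, Q(γ) = Q(√247, √283))

Obviously Q(γ) ⊆ Q(√247, √283), and [Q(√247, √283):Q] = 4 (since 247, 283 are distinct squarefree integers > 1 with 69901 not a perfect square). To show equality we compute the minimal polynomial of γ. From γ = √247 + √283: γ^2 = 247 + 2√(69901) + 283 = 530 + 2√(69901), so γ^2 - 530 = 2√(69901); squaring, (γ^2 - 530)^2 = 4·69901, i.e. γ^4 - 1060γ^2 + 280900 - 279604 = 0, i.e. γ^4 - 1060γ^2 + 1296 = 0. So γ is a root of x^4 - 1060x^2 + 1296. This polynomial is irreducible over Q: it has no rational root (each ±√247 ± √283 is irrational), and any factorization into two quadratics over Q would force √(69901) ∈ Q (pairing opposite roots) or √247, √283 ∈ Q (other pairings), all impossible. Hence [Q(γ):Q] = 4 = [Q(√247, √283):Q], so Q(γ) = Q(√247, √283).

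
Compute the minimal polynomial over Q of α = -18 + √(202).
m_α(x) = x^2 + 36x + 122

From α + 18 = √(202), squaring gives (α + 18)^2 = 202, i.e. α^2 + 36α + 324 = 202, so α^2 + 36α + 122 = 0. The discriminant of x^2 + 36x + 122 is (36)^2 - 4·(122) = 1296 - 488 = 808, and 4·(202) is not a perfect square in Q since 202 is squarefree and ≠ 1. Hence x^2 + 36x + 122 is irreducible over Q and is the minimal polynomial of α.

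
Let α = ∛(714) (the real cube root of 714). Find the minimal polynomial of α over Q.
m_α(x) = x^3 - 714

α satisfies α^3 = 714, so x^3 - 714 annihilates α. By the rational root test, a rational root p/q (in lowest terms) of x^3 - 714 would satisfy p^3 = 714 q^3, forcing q = 1 and p^3 = 714; but 714 is not a perfect cube, contradiction. A monic cubic over Q with no rational root is irreducible (any nontrivial factorization would include a linear factor). Hence x^3 - 714 is the minimal polynomial of α, and in particular [Q(α):Q] = 3.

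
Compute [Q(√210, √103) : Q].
[Q(√210, √103) : Q] = 4

[Q(√210):Q] = 2 (min poly x^2 - 210, irreducible since 210 is squarefree > 1). For the top step, suppose √103 ∈ Q(√210), say √103 = c + d√210 with c, d ∈ Q. Squaring: 103 = c^2 + 210d^2 + 2cd√210. Since √210 ∉ Q this forces 2cd = 0. If d = 0 then √103 = c ∈ Q, contradicting 103 squarefree > 1. If c = 0 then 103 = 210d^2, so 210·103 = (210d)^2 is a perfect square in Q — but 210·103 = 21630 is not a perfect square (since 210 and 103 are distinct squarefree integers). Contradiction. Hence √103 ∉ Q(√210), so x^2 - 103 stays irreducible over Q(√210) and [Q(√210, √103) : Q(√210)] = 2. By the tower law, [Q(√210, √103) : Q] = 2 · 2 = 4.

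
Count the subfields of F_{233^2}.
F_{233^2} has 2 subfields

The subfields of F_{p^n} are exactly the fields F_{p^d} for d | n (each is the fixed field of the unique index-d subgroup of Gal(F_{p^n}/F_p) ≅ Z/nZ). The divisors of n = 2 are {1, 2}, giving 2 subfields: F_{233^1}, F_{233^2}.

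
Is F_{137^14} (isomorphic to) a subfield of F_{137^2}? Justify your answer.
No: F_{137^14} is not a subfield of F_{137^2}

F_{p^m} embeds in F_{p^n} iff m | n. Here 14 ∤ 2 (since 2 = 0·14 + 2 with remainder 2 ≠ 0), so F_{137^14} is not a subfield of F_{137^2}. Equivalently: if it were, the tower law would give 14 = [F_{137^14}:F_137] dividing [F_{137^2}:F_137] = 2, contradiction.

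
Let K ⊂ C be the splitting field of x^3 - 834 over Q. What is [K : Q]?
[K : Q] = 6

The roots of x^3 - 834 are ∛834, ω∛834, ω^2∛834 where ω = e^(2πi/3) is a primitive cube root of unity, so K = Q(∛834, ω). Now [Q(∛834):Q] = 3 (since 834 is not a perfect cube, x^3 - 834 is irreducible) and [Q(ω):Q] = 2. Both 2 and 3 divide [K:Q], and [K:Q] ≤ 3·2 = 6, so [K:Q] = 6. (Equivalently: Q(∛834) ⊂ R but ω ∉ R, so [K : Q(∛834)] = 2.)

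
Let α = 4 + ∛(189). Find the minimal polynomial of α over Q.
m_α(x) = x^3 - 12x^2 + 48x - 253

Set β = α - 4 = ∛(189), so β^3 = 189. Then (α - 4)^3 - 189 = 0, i.e. α is a root of g(x) = (x - 4)^3 - 189 = x^3 - 12x^2 + 48x - 253. Since g(x) = h(x - 4) where h(x) = x^3 - 189, and h is irreducible over Q (because 189 is not a perfect cube, so h has no rational root, and a monic cubic with no rational root is irreducible), g is also irreducible (irreducibility is preserved under the substitution x → x - 4). Hence m_α(x) = x^3 - 12x^2 + 48x - 253.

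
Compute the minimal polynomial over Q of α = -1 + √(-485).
m_α(x) = x^2 + 2x + 486

From α + 1 = √(-485), squaring gives (α + 1)^2 = -485, i.e. α^2 + 2α + 1 = -485, so α^2 + 2α + 486 = 0. The discriminant of x^2 + 2x + 486 is (2)^2 - 4·(486) = 4 - 1944 = -1940, and 4·(-485) is not a perfect square in Q since -485 is squarefree and ≠ 1. Hence x^2 + 2x + 486 is irreducible over Q and is the minimal polynomial of α.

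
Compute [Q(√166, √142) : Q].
[Q(√166, √142) : Q] = 4

[Q(√166):Q] = 2 (min poly x^2 - 166, irreducible since 166 is squarefree > 1). For the top step, suppose √142 ∈ Q(√166), say √142 = c + d√166 with c, d ∈ Q. Squaring: 142 = c^2 + 166d^2 + 2cd√166. Since √166 ∉ Q this forces 2cd = 0. If d = 0 then √142 = c ∈ Q, contradicting 142 squarefree > 1. If c = 0 then 142 = 166d^2, so 166·142 = (166d)^2 is a perfect square in Q — but 166·142 = 23572 is not a perfect square (since 166 and 142 are distinct squarefree integers). Contradiction. Hence √142 ∉ Q(√166), so x^2 - 142 stays irreducible over Q(√166) and [Q(√166, √142) : Q(√166)] = 2. By the tower law, [Q(√166, √142) : Q] = 2 · 2 = 4.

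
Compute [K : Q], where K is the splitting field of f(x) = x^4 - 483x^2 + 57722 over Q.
[K : Q] = 4

Solving the quadratic in x^2: x^2 = (483 ± √(483^2 - 4·57722))/2 = (483 ± √2401)/2 = (483 ± 49)/2, giving x^2 = 266 or x^2 = 217. So f(x) = (x^2 - 266)(x^2 - 217) and the roots of f are ±√266, ±√217. Hence the splitting field is K = Q(√266, √217). Since 266 and 217 are distinct squarefree integers > 1, their product 57722 is not a perfect square, so √217 ∉ Q(√266). By the tower law [K:Q] = [Q(√266,√217):Q(√266)] · [Q(√266):Q] = 2 · 2 = 4.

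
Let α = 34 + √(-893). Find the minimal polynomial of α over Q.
m_α(x) = x^2 - 68x + 2049

From α - 34 = √(-893), squaring gives (α - 34)^2 = -893, i.e. α^2 - 68α + 1156 = -893, so α^2 - 68α + 2049 = 0. The discriminant of x^2 - 68x + 2049 is (-68)^2 - 4·(2049) = 4624 - 8196 = -3572, and 4·(-893) is not a perfect square in Q since -893 is squarefree and ≠ 1. Hence x^2 - 68x + 2049 is irreducible over Q and is the minimal polynomial of α.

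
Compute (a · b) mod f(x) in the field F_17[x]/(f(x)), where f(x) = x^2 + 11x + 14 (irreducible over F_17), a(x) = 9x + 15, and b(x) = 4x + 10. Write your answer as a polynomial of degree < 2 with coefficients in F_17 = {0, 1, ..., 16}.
a · b ≡ 9x + 3 (mod f(x))

Multiply in F_17[x]: a(x)·b(x) = (9x + 15)·(4x + 10) = 2x^2 + 14x + 14. This has degree ≥ 2, so divide by f(x) over F_17: 2x^2 + 14x + 14 = (2)·(x^2 + 11x + 14) + (9x + 3). Hence a·b ≡ 9x + 3 (mod f). (F_17[x]/(f) is a field with 17^2 = 289 elements since f is irreducible of degree 2.)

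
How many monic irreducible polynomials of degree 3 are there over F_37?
There are 16872 monic irreducible polynomials of degree 3 over F_37

Each element of F_{37^3} that lies in no proper subfield is a root of exactly one monic irreducible of degree 3 over F_37, and each such polynomial has 3 distinct roots in F_{37^3}. By Möbius inversion the count is N_37(3) = (1/3) Σ_{d|3} μ(3/d) · 37^d = (1/3)(μ(3)·37^1 + μ(1)·37^3) = 50616/3 = 16872.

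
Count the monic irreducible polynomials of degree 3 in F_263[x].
There are 6063728 monic irreducible polynomials of degree 3 over F_263

Each element of F_{263^3} that lies in no proper subfield is a root of exactly one monic irreducible of degree 3 over F_263, and each such polynomial has 3 distinct roots in F_{263^3}. By Möbius inversion the count is N_263(3) = (1/3) Σ_{d|3} μ(3/d) · 263^d = (1/3)(μ(3)·263^1 + μ(1)·263^3) = 18191184/3 = 6063728.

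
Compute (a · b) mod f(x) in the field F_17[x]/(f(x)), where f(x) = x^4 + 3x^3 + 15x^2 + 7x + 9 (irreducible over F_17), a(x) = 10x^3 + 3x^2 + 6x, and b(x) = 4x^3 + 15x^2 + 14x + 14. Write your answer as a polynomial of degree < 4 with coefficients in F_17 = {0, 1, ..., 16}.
a · b ≡ 12x^3 + 2x^2 + 10x + 12 (mod f(x))

Multiply in F_17[x]: a(x)·b(x) = (10x^3 + 3x^2 + 6x)·(4x^3 + 15x^2 + 14x + 14) = 6x^6 + 9x^5 + 5x^4 + 7x^2 + 16x. This has degree ≥ 4, so divide by f(x) over F_17: 6x^6 + 9x^5 + 5x^4 + 7x^2 + 16x = (6x^2 + 8x + 10)·(x^4 + 3x^3 + 15x^2 + 7x + 9) + (12x^3 + 2x^2 + 10x + 12). Hence a·b ≡ 12x^3 + 2x^2 + 10x + 12 (mod f). (F_17[x]/(f) is a field with 17^4 = 83521 elements since f is irreducible of degree 4.)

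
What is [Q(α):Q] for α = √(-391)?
[Q(α):Q] = 2

[Q(α):Q] equals the degree of the minimal polynomial of α. Here α^2 = -391 and x^2 + 391 is irreducible (d = -391 is squarefree, ≠ 1, hence not a square), so deg(m_α) = 2. Thus [Q(α):Q] = 2.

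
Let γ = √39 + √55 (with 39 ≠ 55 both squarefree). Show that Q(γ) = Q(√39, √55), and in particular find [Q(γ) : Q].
[Q(γ) : Q] = 4 (equivalently, Q(γ) = Q(√39, √55))

Obviously Q(γ) ⊆ Q(√39, √55), and [Q(√39, √55):Q] = 4 (since 39, 55 are distinct squarefree integers > 1 with 2145 not a perfect square). To show equality we compute the minimal polynomial of γ. From γ = √39 + √55: γ^2 = 39 + 2√(2145) + 55 = 94 + 2√(2145), so γ^2 - 94 = 2√(2145); squaring, (γ^2 - 94)^2 = 4·2145, i.e. γ^4 - 188γ^2 + 8836 - 8580 = 0, i.e. γ^4 - 188γ^2 + 256 = 0. So γ is a root of x^4 - 188x^2 + 256. This polynomial is irreducible over Q: it has no rational root (each ±√39 ± √55 is irrational), and any factorization into two quadratics over Q would force √(2145) ∈ Q (pairing opposite roots) or √39, √55 ∈ Q (other pairings), all impossible. Hence [Q(γ):Q] = 4 = [Q(√39, √55):Q], so Q(γ) = Q(√39, √55).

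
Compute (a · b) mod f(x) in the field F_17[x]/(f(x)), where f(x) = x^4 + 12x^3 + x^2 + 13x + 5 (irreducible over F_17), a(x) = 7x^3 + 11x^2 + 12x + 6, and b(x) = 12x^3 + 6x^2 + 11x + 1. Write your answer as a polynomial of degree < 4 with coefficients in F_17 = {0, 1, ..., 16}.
a · b ≡ x^3 + 16x^2 + 8x + 2 (mod f(x))

Multiply in F_17[x]: a(x)·b(x) = (7x^3 + 11x^2 + 12x + 6)·(12x^3 + 6x^2 + 11x + 1) = 16x^6 + 4x^5 + 15x^4 + 9x^2 + 10x + 6. This has degree ≥ 4, so divide by f(x) over F_17: 16x^6 + 4x^5 + 15x^4 + 9x^2 + 10x + 6 = (16x^2 + 16x + 11)·(x^4 + 12x^3 + x^2 + 13x + 5) + (x^3 + 16x^2 + 8x + 2). Hence a·b ≡ x^3 + 16x^2 + 8x + 2 (mod f). (F_17[x]/(f) is a field with 17^4 = 83521 elements since f is irreducible of degree 4.)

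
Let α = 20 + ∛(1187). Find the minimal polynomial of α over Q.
m_α(x) = x^3 - 60x^2 + 1200x - 9187

Set β = α - 20 = ∛(1187), so β^3 = 1187. Then (α - 20)^3 - 1187 = 0, i.e. α is a root of g(x) = (x - 20)^3 - 1187 = x^3 - 60x^2 + 1200x - 9187. Since g(x) = h(x - 20) where h(x) = x^3 - 1187, and h is irreducible over Q (because 1187 is not a perfect cube, so h has no rational root, and a monic cubic with no rational root is irreducible), g is also irreducible (irreducibility is preserved under the substitution x → x - 20). Hence m_α(x) = x^3 - 60x^2 + 1200x - 9187.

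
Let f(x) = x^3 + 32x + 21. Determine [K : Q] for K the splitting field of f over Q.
[K : Q] = 6

By the rational root test, any rational root of the monic integer polynomial f(x) = x^3 + 32x + 21 must be an integer dividing the constant term 21, i.e. one of ±{1, 3, 7, 21}. Evaluating: f(1) = 54, f(-1) = -12, f(3) = 144, f(-3) = -102, f(7) = 588, f(-7) = -546, f(21) = 9954, f(-21) = -9912; none is 0, so f has no rational root and is therefore irreducible over Q (a cubic with no linear factor over a field is irreducible). For an irreducible cubic, the Galois group is A_3 or S_3 according as the discriminant disc(f) = -4a^3 - 27b^2 = -4·(32)^3 - 27·(21)^2 = -142979 is or is not a square in Q. Here disc(f) = -142979 is not a perfect square in Q, so the Galois group of f over Q is not contained in A_3 and must be all of S_3. The splitting field has degree |S_3| = 6 over Q, so [K : Q] = 6.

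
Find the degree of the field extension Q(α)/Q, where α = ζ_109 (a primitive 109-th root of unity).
[Q(α):Q] = 108

The minimal polynomial of ζ_109 over Q is the 109-th cyclotomic polynomial Φ_109(x), which is irreducible over Q and has degree φ(109) = 108. Hence [Q(α):Q] = φ(109) = 108.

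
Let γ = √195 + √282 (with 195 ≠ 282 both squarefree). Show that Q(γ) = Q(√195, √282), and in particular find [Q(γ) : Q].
[Q(γ) : Q] = 4 (equivalently, Q(γ) = Q(√195, √282))

Obviously Q(γ) ⊆ Q(√195, √282), and [Q(√195, √282):Q] = 4 (since 195, 282 are distinct squarefree integers > 1 with 54990 not a perfect square). To show equality we compute the minimal polynomial of γ. From γ = √195 + √282: γ^2 = 195 + 2√(54990) + 282 = 477 + 2√(54990), so γ^2 - 477 = 2√(54990); squaring, (γ^2 - 477)^2 = 4·54990, i.e. γ^4 - 954γ^2 + 227529 - 219960 = 0, i.e. γ^4 - 954γ^2 + 7569 = 0. So γ is a root of x^4 - 954x^2 + 7569. This polynomial is irreducible over Q: it has no rational root (each ±√195 ± √282 is irrational), and any factorization into two quadratics over Q would force √(54990) ∈ Q (pairing opposite roots) or √195, √282 ∈ Q (other pairings), all impossible. Hence [Q(γ):Q] = 4 = [Q(√195, √282):Q], so Q(γ) = Q(√195, √282).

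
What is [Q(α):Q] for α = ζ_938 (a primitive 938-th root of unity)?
[Q(α):Q] = 396

The minimal polynomial of ζ_938 over Q is the 938-th cyclotomic polynomial Φ_938(x), which is irreducible over Q and has degree φ(938) = 396. Hence [Q(α):Q] = φ(938) = 396.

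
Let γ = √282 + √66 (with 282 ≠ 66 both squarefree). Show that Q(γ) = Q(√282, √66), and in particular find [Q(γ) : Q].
[Q(γ) : Q] = 4 (equivalently, Q(γ) = Q(√282, √66))

Obviously Q(γ) ⊆ Q(√282, √66), and [Q(√282, √66):Q] = 4 (since 282, 66 are distinct squarefree integers > 1 with 18612 not a perfect square). To show equality we compute the minimal polynomial of γ. From γ = √282 + √66: γ^2 = 282 + 2√(18612) + 66 = 348 + 2√(18612), so γ^2 - 348 = 2√(18612); squaring, (γ^2 - 348)^2 = 4·18612, i.e. γ^4 - 696γ^2 + 121104 - 74448 = 0, i.e. γ^4 - 696γ^2 + 46656 = 0. So γ is a root of x^4 - 696x^2 + 46656. This polynomial is irreducible over Q: it has no rational root (each ±√282 ± √66 is irrational), and any factorization into two quadratics over Q would force √(18612) ∈ Q (pairing opposite roots) or √282, √66 ∈ Q (other pairings), all impossible. Hence [Q(γ):Q] = 4 = [Q(√282, √66):Q], so Q(γ) = Q(√282, √66).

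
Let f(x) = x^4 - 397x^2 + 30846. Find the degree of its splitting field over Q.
[K : Q] = 4

Solving the quadratic in x^2: x^2 = (397 ± √(397^2 - 4·30846))/2 = (397 ± √34225)/2 = (397 ± 185)/2, giving x^2 = 291 or x^2 = 106. So f(x) = (x^2 - 291)(x^2 - 106) and the roots of f are ±√291, ±√106. Hence the splitting field is K = Q(√291, √106). Since 291 and 106 are distinct squarefree integers > 1, their product 30846 is not a perfect square, so √106 ∉ Q(√291). By the tower law [K:Q] = [Q(√291,√106):Q(√291)] · [Q(√291):Q] = 2 · 2 = 4.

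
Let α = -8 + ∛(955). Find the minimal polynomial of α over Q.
m_α(x) = x^3 + 24x^2 + 192x - 443

Set β = α + 8 = ∛(955), so β^3 = 955. Then (α + 8)^3 - 955 = 0, i.e. α is a root of g(x) = (x + 8)^3 - 955 = x^3 + 24x^2 + 192x - 443. Since g(x) = h(x + 8) where h(x) = x^3 - 955, and h is irreducible over Q (because 955 is not a perfect cube, so h has no rational root, and a monic cubic with no rational root is irreducible), g is also irreducible (irreducibility is preserved under the substitution x → x + 8). Hence m_α(x) = x^3 + 24x^2 + 192x - 443.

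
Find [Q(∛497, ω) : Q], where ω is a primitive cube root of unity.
[Q(∛497, ω) : Q] = 6

[Q(∛497):Q] = 3 (min poly x^3 - 497, irreducible since 497 is not a perfect cube). [Q(ω):Q] = 2 (min poly x^2 + x + 1). Since Q(∛497) ⊂ R and ω ∉ R, we have ω ∉ Q(∛497), so x^2 + x + 1 remains irreducible over Q(∛497) and [Q(∛497, ω) : Q(∛497)] = 2. By the tower law, [Q(∛497, ω) : Q] = 3 · 2 = 6. (In fact Q(∛497, ω) is the splitting field of x^3 - 497 over Q.)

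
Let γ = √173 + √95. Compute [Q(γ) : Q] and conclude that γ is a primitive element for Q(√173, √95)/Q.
[Q(γ) : Q] = 4 (equivalently, Q(γ) = Q(√173, √95))

Obviously Q(γ) ⊆ Q(√173, √95), and [Q(√173, √95):Q] = 4 (since 173, 95 are distinct squarefree integers > 1 with 16435 not a perfect square). To show equality we compute the minimal polynomial of γ. From γ = √173 + √95: γ^2 = 173 + 2√(16435) + 95 = 268 + 2√(16435), so γ^2 - 268 = 2√(16435); squaring, (γ^2 - 268)^2 = 4·16435, i.e. γ^4 - 536γ^2 + 71824 - 65740 = 0, i.e. γ^4 - 536γ^2 + 6084 = 0. So γ is a root of x^4 - 536x^2 + 6084. This polynomial is irreducible over Q: it has no rational root (each ±√173 ± √95 is irrational), and any factorization into two quadratics over Q would force √(16435) ∈ Q (pairing opposite roots) or √173, √95 ∈ Q (other pairings), all impossible. Hence [Q(γ):Q] = 4 = [Q(√173, √95):Q], so Q(γ) = Q(√173, √95).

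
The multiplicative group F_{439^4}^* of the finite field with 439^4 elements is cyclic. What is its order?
|F_{439^4}^*| = 37141383840

F_{439^4} has 439^4 = 37141383841 elements; its multiplicative group consists of all nonzero elements, so |F_{439^4}^*| = 37141383841 - 1 = 37141383840. (It is cyclic since any finite subgroup of the multiplicative group of a field is cyclic.)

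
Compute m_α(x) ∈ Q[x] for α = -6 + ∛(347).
m_α(x) = x^3 + 18x^2 + 108x - 131

Set β = α + 6 = ∛(347), so β^3 = 347. Then (α + 6)^3 - 347 = 0, i.e. α is a root of g(x) = (x + 6)^3 - 347 = x^3 + 18x^2 + 108x - 131. Since g(x) = h(x + 6) where h(x) = x^3 - 347, and h is irreducible over Q (because 347 is not a perfect cube, so h has no rational root, and a monic cubic with no rational root is irreducible), g is also irreducible (irreducibility is preserved under the substitution x → x + 6). Hence m_α(x) = x^3 + 18x^2 + 108x - 131.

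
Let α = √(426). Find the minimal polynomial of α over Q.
m_α(x) = x^2 - 426

α satisfies α^2 - 426 = 0, so x^2 - 426 annihilates α. Since d = 426 is squarefree and ≠ 1, it is not a perfect square in Q, so x^2 - 426 has no rational root and is therefore irreducible over Q (a degree-2 polynomial over a field is irreducible iff it has no root). Hence m_α(x) = x^2 - 426.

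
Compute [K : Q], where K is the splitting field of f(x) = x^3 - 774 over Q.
[K : Q] = 6

The roots of x^3 - 774 are ∛774, ω∛774, ω^2∛774 where ω = e^(2πi/3) is a primitive cube root of unity, so K = Q(∛774, ω). Now [Q(∛774):Q] = 3 (since 774 is not a perfect cube, x^3 - 774 is irreducible) and [Q(ω):Q] = 2. Both 2 and 3 divide [K:Q], and [K:Q] ≤ 3·2 = 6, so [K:Q] = 6. (Equivalently: Q(∛774) ⊂ R but ω ∉ R, so [K : Q(∛774)] = 2.)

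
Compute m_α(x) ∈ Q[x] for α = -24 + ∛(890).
m_α(x) = x^3 + 72x^2 + 1728x + 12934

Set β = α + 24 = ∛(890), so β^3 = 890. Then (α + 24)^3 - 890 = 0, i.e. α is a root of g(x) = (x + 24)^3 - 890 = x^3 + 72x^2 + 1728x + 12934. Since g(x) = h(x + 24) where h(x) = x^3 - 890, and h is irreducible over Q (because 890 is not a perfect cube, so h has no rational root, and a monic cubic with no rational root is irreducible), g is also irreducible (irreducibility is preserved under the substitution x → x + 24). Hence m_α(x) = x^3 + 72x^2 + 1728x + 12934.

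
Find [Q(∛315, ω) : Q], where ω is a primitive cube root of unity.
[Q(∛315, ω) : Q] = 6

[Q(∛315):Q] = 3 (min poly x^3 - 315, irreducible since 315 is not a perfect cube). [Q(ω):Q] = 2 (min poly x^2 + x + 1). Since Q(∛315) ⊂ R and ω ∉ R, we have ω ∉ Q(∛315), so x^2 + x + 1 remains irreducible over Q(∛315) and [Q(∛315, ω) : Q(∛315)] = 2. By the tower law, [Q(∛315, ω) : Q] = 3 · 2 = 6. (In fact Q(∛315, ω) is the splitting field of x^3 - 315 over Q.)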